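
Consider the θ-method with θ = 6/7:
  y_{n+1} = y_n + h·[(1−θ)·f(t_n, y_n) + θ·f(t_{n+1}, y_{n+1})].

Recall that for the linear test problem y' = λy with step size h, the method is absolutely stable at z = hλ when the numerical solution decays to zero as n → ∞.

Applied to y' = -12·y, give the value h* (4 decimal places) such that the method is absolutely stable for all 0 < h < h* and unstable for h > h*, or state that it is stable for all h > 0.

(−∞, 0) — no finite endpoint. Any h>0 works for λ=-12.

With y'=λy (z=hλ):
  y_{n+1} = y_n + z·[1/7·y_n + 6/7·y_{n+1}] ⇒ (1 − 6/7z)y_{n+1} = (1 + 1/7z)y_n
  ⇒ R(z) = (1 + 1/7z)/(1 − 6/7z).

Solve |R(x)|<1 on ℝ⁻.
x=-0.94: |R|=0.4794
x=-2: |R|=0.2632
x=-10: |R|=0.0448
x=-100: |R|=0.1532
θ=6/7≥1/2 ⇒ |1+1/7x|<|1−6/7x| ∀x<0 ⇒ interval (−∞,0).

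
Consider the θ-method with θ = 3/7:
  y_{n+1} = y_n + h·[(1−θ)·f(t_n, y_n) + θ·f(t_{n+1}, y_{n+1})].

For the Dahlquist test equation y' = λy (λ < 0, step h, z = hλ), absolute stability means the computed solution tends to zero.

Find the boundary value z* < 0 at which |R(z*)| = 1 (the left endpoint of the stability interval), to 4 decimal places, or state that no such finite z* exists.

With y'=λy (z=hλ):
  y_{n+1} = y_n + z·[4/7·y_n + 3/7·y_{n+1}] ⇒ (1 − 3/7z)y_{n+1} = (1 + 4/7z)y_n
  so R(z) = (1 + 4/7z)/(1 − 3/7z).

Boundary: |R(x)|=1, x<0.
x=-0.97: |R|=0.3148
R=−1: 1+4/7x = −1+3/7x ⇒ -1/7x=2 ⇒ x=2/(-1/7)=-14.0000
Confirm numerically:
  x=-12.852: |R|=0.97480 <1
  x=-11.331: |R|=0.93489 <1
  x=-10.103: |R|=0.89555 <1
  x=-5.862: |R|=0.66900 <1
  x=-14.536: |R|=1.01059 >1
  x=-14.092: |R|=1.00187 >1
  x=-14.043: |R|=1.00088 >1
Stable set (-14.0000, 0).

left endpoint -14.0000.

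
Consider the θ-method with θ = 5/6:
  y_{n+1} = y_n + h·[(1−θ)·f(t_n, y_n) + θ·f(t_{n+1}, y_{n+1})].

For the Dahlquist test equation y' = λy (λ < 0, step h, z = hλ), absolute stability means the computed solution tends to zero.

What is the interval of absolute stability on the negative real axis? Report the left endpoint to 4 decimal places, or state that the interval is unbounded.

With y'=λy (z=hλ):
  y_{n+1} = y_n + z·[1/6·y_n + 5/6·y_{n+1}] ⇒ (1 − 5/6z)y_{n+1} = (1 + 1/6z)y_n
  ⇒ R(z) = (1 + 1/6z)/(1 − 5/6z).

Solve |R(x)|<1 on ℝ⁻.
x=-1.2: |R|=0.4000
x=-2: |R|=0.2500
x=-10: |R|=0.0714
x=-100: |R|=0.1858
θ=5/6≥1/2 ⇒ |1+1/6x|<|1−5/6x| ∀x<0 ⇒ unbounded interval.

interval (−∞, 0).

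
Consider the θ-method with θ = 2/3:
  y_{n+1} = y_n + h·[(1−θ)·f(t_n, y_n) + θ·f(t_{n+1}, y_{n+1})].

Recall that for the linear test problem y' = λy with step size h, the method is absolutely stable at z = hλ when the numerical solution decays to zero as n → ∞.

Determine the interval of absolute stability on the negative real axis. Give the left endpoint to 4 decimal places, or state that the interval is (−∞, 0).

unbounded; (−∞, 0).

With y'=λy (z=hλ):
  y_{n+1} = y_n + z·[1/3·y_n + 2/3·y_{n+1}] ⇒ (1 − 2/3z)y_{n+1} = (1 + 1/3z)y_n
  so R(z) = (1 + 1/3z)/(1 − 2/3z).

Need |R(x)|<1, x<0.
x=-1.16: |R|=0.3459
x=-2: |R|=0.1429
x=-10: |R|=0.3043
x=-100: |R|=0.4778
θ=2/3≥1/2 ⇒ |1+1/3x|<|1−2/3x| ∀x<0 ⇒ stable on all of ℝ⁻.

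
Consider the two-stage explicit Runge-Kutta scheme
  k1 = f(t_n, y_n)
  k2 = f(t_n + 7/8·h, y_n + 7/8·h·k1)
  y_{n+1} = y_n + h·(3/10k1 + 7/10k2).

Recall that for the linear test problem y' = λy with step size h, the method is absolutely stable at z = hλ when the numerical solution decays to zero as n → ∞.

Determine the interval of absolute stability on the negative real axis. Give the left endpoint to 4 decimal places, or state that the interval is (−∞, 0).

Test eqn y'=λy, z=hλ:
  k1=λy_n ⇒ h·k1=z·y_n;  k2=λ(1+7/8z)y_n ⇒ h·k2=z(1+7/8z)y_n
  y_{n+1}/y_n = 1 + 3/10z + 7/10z(1+7/8z) = 1 + z + 49/80z²
  so R(z) = 1 + z + 49/80z².

Need |R(x)|<1, x<0.
x=-0.32: |R|=0.7427
R=1: x+49/80x²=0 ⇒ x=−80/49=-1.6327; min R=1−1/(4·49/80)=0.5918>−1
Confirm numerically:
  x=-1.509: |R|=0.88571 <1
  x=-0.741: |R|=0.59531 <1
  x=-0.672: |R|=0.60460 <1
  x=-2.179: |R|=1.72918 >1
  x=-1.985: |R|=1.42839 >1
  x=-1.859: |R|=1.25773 >1
So |R|<1 on (-1.6327, 0).

(-1.6327, 0).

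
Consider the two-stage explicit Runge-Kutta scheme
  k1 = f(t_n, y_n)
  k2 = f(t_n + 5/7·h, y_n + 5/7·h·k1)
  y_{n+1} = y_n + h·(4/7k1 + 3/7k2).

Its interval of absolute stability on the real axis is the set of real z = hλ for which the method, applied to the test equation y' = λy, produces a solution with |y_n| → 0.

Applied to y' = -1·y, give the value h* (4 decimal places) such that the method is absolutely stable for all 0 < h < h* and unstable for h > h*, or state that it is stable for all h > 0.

On y'=λy, z=hλ:
  k1=λy_n ⇒ h·k1=z·y_n;  k2=λ(1+5/7z)y_n ⇒ h·k2=z(1+5/7z)y_n
  y_{n+1}/y_n = 1 + 4/7z + 3/7z(1+5/7z) = 1 + z + 15/49z²
  ⇒ R(z) = 1 + z + 15/49z².

Need |R(x)|<1, x<0.
x=-1.21: |R|=0.2382
R=1: x+15/49x²=0 ⇒ x=−49/15=-3.2667; min R=1−1/(4·15/49)=0.1833>−1
Confirm numerically:
  x=-3.172: |R|=0.90808 <1
  x=-1.764: |R|=0.18856 <1
  x=-1.322: |R|=0.21301 <1
  x=-1.311: |R|=0.21514 <1
  x=-3.698: |R|=1.48829 >1
  x=-3.510: |R|=1.26146 >1
Stable set (-3.2667, 0).

(-3.2667,0); λ=-1 ⇒ h* = (49/15)/1 = 3.2667.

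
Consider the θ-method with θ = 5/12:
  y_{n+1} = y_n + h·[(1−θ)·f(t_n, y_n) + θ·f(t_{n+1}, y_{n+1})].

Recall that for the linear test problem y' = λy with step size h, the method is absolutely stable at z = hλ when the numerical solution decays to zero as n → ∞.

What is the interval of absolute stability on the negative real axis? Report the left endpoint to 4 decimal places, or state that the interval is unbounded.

On y'=λy, z=hλ:
  y_{n+1} = y_n + z·[7/12·y_n + 5/12·y_{n+1}] ⇒ (1 − 5/12z)y_{n+1} = (1 + 7/12z)y_n
  ⇒ R(z) = (1 + 7/12z)/(1 − 5/12z).

Boundary: |R(x)|=1, x<0.
x=-0.59: |R|=0.5264
R=−1: 1+7/12x = −1+5/12x ⇒ -1/6x=2 ⇒ x=2/(-1/6)=-12.0000
Confirm numerically:
  x=-11.909: |R|=0.99746 <1
  x=-10.488: |R|=0.95307 <1
  x=-9.683: |R|=0.92330 <1
  x=-7.047: |R|=0.79028 <1
  x=-12.568: |R|=1.01518 >1
  x=-12.272: |R|=1.00742 >1
  x=-12.185: |R|=1.00507 >1
Stable set (-12.0000, 0).

z∈(-12.0000,0).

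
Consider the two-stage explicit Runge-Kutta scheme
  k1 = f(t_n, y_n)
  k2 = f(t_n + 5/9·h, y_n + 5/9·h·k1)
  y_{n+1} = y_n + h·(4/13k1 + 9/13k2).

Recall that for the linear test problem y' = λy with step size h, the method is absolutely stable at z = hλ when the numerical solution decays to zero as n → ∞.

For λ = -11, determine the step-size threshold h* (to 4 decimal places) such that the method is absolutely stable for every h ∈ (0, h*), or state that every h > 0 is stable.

(-2.6000,0); λ=-11 ⇒ h* = (13/5)/11 = 0.2364.

With y'=λy (z=hλ):
  k1=λy_n ⇒ h·k1=z·y_n;  k2=λ(1+5/9z)y_n ⇒ h·k2=z(1+5/9z)y_n
  y_{n+1}/y_n = 1 + 4/13z + 9/13z(1+5/9z) = 1 + z + 5/13z²
  R(z) = 1 + z + 5/13z².

Boundary: |R(x)|=1, x<0.
x=-0.98: |R|=0.3894
R=1: x+5/13x²=0 ⇒ x=−13/5=-2.6000; min R=1−1/(4·5/13)=0.3500>−1
Confirm numerically:
  x=-2.284: |R|=0.72241 <1
  x=-1.333: |R|=0.35042 <1
  x=-1.204: |R|=0.35354 <1
  x=-3.171: |R|=1.69640 >1
  x=-2.875: |R|=1.30409 >1
  x=-2.636: |R|=1.03650 >1
So |R|<1 on (-2.6000, 0).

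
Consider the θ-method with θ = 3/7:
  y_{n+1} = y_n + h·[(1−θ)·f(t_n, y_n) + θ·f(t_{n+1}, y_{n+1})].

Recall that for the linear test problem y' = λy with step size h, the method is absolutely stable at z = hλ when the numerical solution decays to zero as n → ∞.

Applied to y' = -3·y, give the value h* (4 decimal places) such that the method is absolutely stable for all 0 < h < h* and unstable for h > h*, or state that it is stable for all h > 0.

Set f=λy, z=hλ:
  y_{n+1} = y_n + z·[4/7·y_n + 3/7·y_{n+1}] ⇒ (1 − 3/7z)y_{n+1} = (1 + 4/7z)y_n
  ⇒ R(z) = (1 + 4/7z)/(1 − 3/7z).

Find x<0 with |R(x)|<1.
x=-0.78: |R|=0.4154
R=−1: 1+4/7x = −1+3/7x ⇒ -1/7x=2 ⇒ x=2/(-1/7)=-14.0000
Confirm numerically:
  x=-11.715: |R|=0.94578 <1
  x=-9.874: |R|=0.88734 <1
  x=-9.058: |R|=0.85539 <1
  x=-14.234: |R|=1.00471 >1
  x=-14.022: |R|=1.00045 >1
Stable set (-14.0000, 0).

(-14.0000,0); λ=-3 ⇒ h* = (14)/3 = 4.6667.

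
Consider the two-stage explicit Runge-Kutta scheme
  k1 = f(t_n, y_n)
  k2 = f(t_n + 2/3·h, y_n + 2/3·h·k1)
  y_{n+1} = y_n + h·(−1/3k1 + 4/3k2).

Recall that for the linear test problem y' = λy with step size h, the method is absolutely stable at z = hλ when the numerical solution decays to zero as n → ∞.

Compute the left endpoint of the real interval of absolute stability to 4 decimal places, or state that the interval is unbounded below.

On y'=λy, z=hλ:
  k1=λy_n ⇒ h·k1=z·y_n;  k2=λ(1+2/3z)y_n ⇒ h·k2=z(1+2/3z)y_n
  y_{n+1}/y_n = 1 − 1/3z + 4/3z(1+2/3z) = 1 + z + 8/9z²
  R(z) = 1 + z + 8/9z².

Solve |R(x)|<1 on ℝ⁻.
x=-0.81: |R|=0.7732
R=1: x+8/9x²=0 ⇒ x=−9/8=-1.1250; min R=1−1/(4·8/9)=0.7188>−1
Confirm numerically:
  x=-0.929: |R|=0.83815 <1
  x=-0.850: |R|=0.79222 <1
  x=-0.737: |R|=0.74582 <1
  x=-1.529: |R|=1.54908 >1
  x=-1.478: |R|=1.46376 >1
  x=-1.444: |R|=1.40945 >1
Stable set (-1.1250, 0).

z* = -1.1250.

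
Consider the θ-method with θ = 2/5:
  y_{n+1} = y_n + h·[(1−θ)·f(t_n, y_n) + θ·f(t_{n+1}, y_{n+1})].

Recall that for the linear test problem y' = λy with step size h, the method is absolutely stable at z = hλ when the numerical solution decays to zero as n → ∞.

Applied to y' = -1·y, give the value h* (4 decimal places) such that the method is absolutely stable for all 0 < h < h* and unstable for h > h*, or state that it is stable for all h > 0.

On y'=λy, z=hλ:
  y_{n+1} = y_n + z·[3/5·y_n + 2/5·y_{n+1}] ⇒ (1 − 2/5z)y_{n+1} = (1 + 3/5z)y_n
  R(z) = (1 + 3/5z)/(1 − 2/5z).

Need |R(x)|<1, x<0.
x=-0.67: |R|=0.4716
R=−1: 1+3/5x = −1+2/5x ⇒ -1/5x=2 ⇒ x=2/(-1/5)=-10.0000
Confirm numerically:
  x=-9.516: |R|=0.97986 <1
  x=-8.046: |R|=0.90736 <1
  x=-4.266: |R|=0.57626 <1
  x=-10.482: |R|=1.01856 >1
  x=-10.345: |R|=1.01343 >1
Interval (-10.0000, 0).

(-10.0000,0); λ=-1 ⇒ h* = (10)/1 = 10.0000.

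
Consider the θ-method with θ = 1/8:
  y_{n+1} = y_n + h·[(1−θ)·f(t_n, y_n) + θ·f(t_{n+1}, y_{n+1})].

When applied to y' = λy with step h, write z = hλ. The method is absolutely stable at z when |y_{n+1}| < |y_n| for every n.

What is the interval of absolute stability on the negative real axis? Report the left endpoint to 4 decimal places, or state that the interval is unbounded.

z∈(-2.6667,0).

On y'=λy, z=hλ:
  y_{n+1} = y_n + z·[7/8·y_n + 1/8·y_{n+1}] ⇒ (1 − 1/8z)y_{n+1} = (1 + 7/8z)y_n
  so R(z) = (1 + 7/8z)/(1 − 1/8z).

Boundary: |R(x)|=1, x<0.
x=-0.49: |R|=0.5383
R=−1: 1+7/8x = −1+1/8x ⇒ -3/4x=2 ⇒ x=2/(-3/4)=-2.6667
Confirm numerically:
  x=-1.675: |R|=0.38501 <1
  x=-1.510: |R|=0.27024 <1
  x=-1.421: |R|=0.20667 <1
  x=-3.239: |R|=1.30554 >1
  x=-2.949: |R|=1.15472 >1
  x=-2.782: |R|=1.06418 >1
Interval (-2.6667, 0).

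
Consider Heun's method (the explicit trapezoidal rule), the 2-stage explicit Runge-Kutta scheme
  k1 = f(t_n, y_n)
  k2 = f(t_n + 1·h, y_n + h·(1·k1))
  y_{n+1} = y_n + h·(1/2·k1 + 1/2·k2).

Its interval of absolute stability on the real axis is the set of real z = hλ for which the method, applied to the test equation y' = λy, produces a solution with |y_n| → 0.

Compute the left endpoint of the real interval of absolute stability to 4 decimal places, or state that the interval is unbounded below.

z* = -2.0000.

Test eqn y'=λy, z=hλ:
  order 2, 2-stage ⇒ R(z)=1+z+z^2/2
  (e.g. R(-0.82)=0.51620, |R|=0.51620)

Solve |R(x)|<1 on ℝ⁻.
x=-0.82: |R|=0.5162
|R(-1.95)|=0.9512 |R(-1.57)|=0.6624 |R(-1.17)|=0.5144
Bisect:
  x_lo=-2.7056 |R|=1.9546  x_hi=-0.1401 |R|=0.8697
  mid=-1.42288 |R|=0.58942 →hi
  mid=-2.06426 |R|=1.06633 →lo
  mid=-1.74357 |R|=0.77645 →hi
  mid=-1.90392 |R|=0.90853 →hi
  mid=-1.98409 |R|=0.98421 →hi
  mid=-2.02417 |R|=1.02447 →lo
  mid=-2.00413 |R|=1.00414 →lo
  mid=-1.99411 |R|=0.99413 →hi
  mid=-1.99912 |R|=0.99912 →hi
  mid=-2.00163 |R|=1.00163 →lo
  ...
  [-2.00006,-1.99990] ⇒ x*=-2.0000
Stable set (-2.0000, 0).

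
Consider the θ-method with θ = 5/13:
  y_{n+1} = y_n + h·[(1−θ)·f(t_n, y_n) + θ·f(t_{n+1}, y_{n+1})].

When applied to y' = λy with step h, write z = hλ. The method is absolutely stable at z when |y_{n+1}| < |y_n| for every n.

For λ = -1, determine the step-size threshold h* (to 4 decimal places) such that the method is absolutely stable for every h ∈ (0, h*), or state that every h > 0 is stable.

Set f=λy, z=hλ:
  y_{n+1} = y_n + z·[8/13·y_n + 5/13·y_{n+1}] ⇒ (1 − 5/13z)y_{n+1} = (1 + 8/13z)y_n
  R(z) = (1 + 8/13z)/(1 − 5/13z).

Find x<0 with |R(x)|<1.
x=-0.6: |R|=0.5125
R=−1: 1+8/13x = −1+5/13x ⇒ -3/13x=2 ⇒ x=2/(-3/13)=-8.6667
Confirm numerically:
  x=-8.220: |R|=0.97523 <1
  x=-7.416: |R|=0.92508 <1
  x=-4.528: |R|=0.65163 <1
  x=-9.068: |R|=1.02064 >1
  x=-8.770: |R|=1.00545 >1
  x=-8.763: |R|=1.00509 >1
Interval (-8.6667, 0).

(-8.6667,0); λ=-1 ⇒ h* = (26/3)/1 = 8.6667.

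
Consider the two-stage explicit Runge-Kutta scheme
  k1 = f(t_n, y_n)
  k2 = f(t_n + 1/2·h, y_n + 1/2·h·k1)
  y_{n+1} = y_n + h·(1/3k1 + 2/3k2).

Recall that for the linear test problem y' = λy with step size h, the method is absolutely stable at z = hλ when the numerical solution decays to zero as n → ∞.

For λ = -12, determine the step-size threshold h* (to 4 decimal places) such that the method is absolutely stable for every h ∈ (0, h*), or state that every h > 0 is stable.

(-3.0000,0); λ=-12 ⇒ h* = (3)/12 = 0.2500.

Test eqn y'=λy, z=hλ:
  k1=λy_n ⇒ h·k1=z·y_n;  k2=λ(1+1/2z)y_n ⇒ h·k2=z(1+1/2z)y_n
  y_{n+1}/y_n = 1 + 1/3z + 2/3z(1+1/2z) = 1 + z + 1/3z²
  R(z) = 1 + z + 1/3z².

Boundary: |R(x)|=1, x<0.
x=-0.56: |R|=0.5445
R=1: x+1/3x²=0 ⇒ x=−3=-3.0000; min R=1−1/(4·1/3)=0.2500>−1
Confirm numerically:
  x=-2.605: |R|=0.65701 <1
  x=-2.313: |R|=0.47032 <1
  x=-2.177: |R|=0.40278 <1
  x=-1.994: |R|=0.33135 <1
  x=-3.492: |R|=1.57269 >1
  x=-3.433: |R|=1.49550 >1
  x=-3.221: |R|=1.23728 >1
Interval (-3.0000, 0).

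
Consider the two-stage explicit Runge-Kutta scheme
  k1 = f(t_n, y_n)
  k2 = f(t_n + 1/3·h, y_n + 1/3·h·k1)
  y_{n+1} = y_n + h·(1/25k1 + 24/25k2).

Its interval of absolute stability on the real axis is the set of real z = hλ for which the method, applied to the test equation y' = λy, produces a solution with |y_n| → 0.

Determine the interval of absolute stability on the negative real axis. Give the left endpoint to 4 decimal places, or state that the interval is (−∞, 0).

(-3.1250, 0).

On y'=λy, z=hλ:
  k1=λy_n ⇒ h·k1=z·y_n;  k2=λ(1+1/3z)y_n ⇒ h·k2=z(1+1/3z)y_n
  y_{n+1}/y_n = 1 + 1/25z + 24/25z(1+1/3z) = 1 + z + 8/25z²
  Hence R(z) = 1 + z + 8/25z².

Solve |R(x)|<1 on ℝ⁻.
x=-1.29: |R|=0.2425
R=1: x+8/25x²=0 ⇒ x=−25/8=-3.1250; min R=1−1/(4·8/25)=0.2188>−1
Confirm numerically:
  x=-2.679: |R|=0.61765 <1
  x=-2.177: |R|=0.33959 <1
  x=-1.331: |R|=0.23590 <1
  x=-3.618: |R|=1.57078 >1
  x=-3.256: |R|=1.13649 >1
Stable set (-3.1250, 0).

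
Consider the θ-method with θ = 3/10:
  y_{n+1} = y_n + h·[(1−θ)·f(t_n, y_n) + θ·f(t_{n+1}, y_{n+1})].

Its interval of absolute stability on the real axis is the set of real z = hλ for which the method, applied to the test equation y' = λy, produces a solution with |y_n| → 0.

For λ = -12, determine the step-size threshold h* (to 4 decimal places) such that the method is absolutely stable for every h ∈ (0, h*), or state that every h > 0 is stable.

(-5.0000,0); λ=-12 ⇒ h* = (5)/12 = 0.4167.

With y'=λy (z=hλ):
  y_{n+1} = y_n + z·[7/10·y_n + 3/10·y_{n+1}] ⇒ (1 − 3/10z)y_{n+1} = (1 + 7/10z)y_n
  R(z) = (1 + 7/10z)/(1 − 3/10z).

Boundary: |R(x)|=1, x<0.
x=-1.43: |R|=0.0007
R=−1: 1+7/10x = −1+3/10x ⇒ -2/5x=2 ⇒ x=2/(-2/5)=-5.0000
Confirm numerically:
  x=-4.528: |R|=0.91995 <1
  x=-4.037: |R|=0.82579 <1
  x=-2.758: |R|=0.50925 <1
  x=-2.081: |R|=0.28117 <1
  x=-5.503: |R|=1.07590 >1
  x=-5.353: |R|=1.05418 >1
Stable set (-5.0000, 0).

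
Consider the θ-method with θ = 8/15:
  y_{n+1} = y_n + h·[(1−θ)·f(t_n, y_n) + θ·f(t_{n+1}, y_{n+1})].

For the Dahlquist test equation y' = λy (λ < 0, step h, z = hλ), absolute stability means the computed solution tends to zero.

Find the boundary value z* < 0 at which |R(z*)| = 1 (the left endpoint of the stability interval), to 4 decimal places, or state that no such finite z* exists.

interval (−∞, 0).

With y'=λy (z=hλ):
  y_{n+1} = y_n + z·[7/15·y_n + 8/15·y_{n+1}] ⇒ (1 − 8/15z)y_{n+1} = (1 + 7/15z)y_n
  R(z) = (1 + 7/15z)/(1 − 8/15z).

Boundary: |R(x)|=1, x<0.
x=-1.16: |R|=0.2834
x=-2: |R|=0.0323
x=-10: |R|=0.5789
x=-100: |R|=0.8405
θ=8/15≥1/2 ⇒ |1+7/15x|<|1−8/15x| ∀x<0 ⇒ interval (−∞,0).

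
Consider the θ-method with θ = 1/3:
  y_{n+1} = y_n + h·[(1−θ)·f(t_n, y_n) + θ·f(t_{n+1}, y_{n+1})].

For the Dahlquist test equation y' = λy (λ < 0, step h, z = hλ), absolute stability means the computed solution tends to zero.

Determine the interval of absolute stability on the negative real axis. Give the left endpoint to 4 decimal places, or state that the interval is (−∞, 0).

(-6.0000, 0).

With y'=λy (z=hλ):
  y_{n+1} = y_n + z·[2/3·y_n + 1/3·y_{n+1}] ⇒ (1 − 1/3z)y_{n+1} = (1 + 2/3z)y_n
  Hence R(z) = (1 + 2/3z)/(1 − 1/3z).

Find x<0 with |R(x)|<1.
x=-1.3: |R|=0.0930
R=−1: 1+2/3x = −1+1/3x ⇒ -1/3x=2 ⇒ x=2/(-1/3)=-6.0000
Confirm numerically:
  x=-5.837: |R|=0.98155 <1
  x=-4.279: |R|=0.76357 <1
  x=-3.951: |R|=0.70522 <1
  x=-3.577: |R|=0.63159 <1
  x=-6.373: |R|=1.03980 >1
  x=-6.271: |R|=1.02923 >1
  x=-6.137: |R|=1.01499 >1
So |R|<1 on (-6.0000, 0).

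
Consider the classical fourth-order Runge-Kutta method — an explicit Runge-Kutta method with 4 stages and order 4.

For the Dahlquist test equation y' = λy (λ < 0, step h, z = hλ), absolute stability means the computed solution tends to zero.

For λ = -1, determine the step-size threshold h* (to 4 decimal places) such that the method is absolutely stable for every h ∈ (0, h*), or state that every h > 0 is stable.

With y'=λy (z=hλ):
  order 4, 4-stage ⇒ R(z)=1+z+z^2/2+z^3/6+z^4/24
  (e.g. R(-0.4)=0.67040, |R|=0.67040)

Boundary: |R(x)|=1, x<0.
x=-0.4: |R|=0.6704
|R(-2.75)|=0.9481 |R(-2.2)|=0.4214
Bisect:
  x_lo=-3.5228 |R|=2.8130  x_hi=-0.3152 |R|=0.7296
  mid=-1.91902 |R|=0.30953 →hi
  mid=-2.72092 |R|=0.90720 →hi
  mid=-3.12187 |R|=1.63791 →lo
  mid=-2.92139 |R|=1.22535 →lo
  mid=-2.82116 |R|=1.05543 →lo
  mid=-2.77104 |R|=0.97872 →hi
  mid=-2.79610 |R|=1.01641 →lo
  mid=-2.78357 |R|=0.99740 →hi
  mid=-2.78983 |R|=1.00686 →lo
  ...
  [-2.78533,-2.78513] ⇒ x*=-2.7853
So |R|<1 on (-2.7853, 0).

(-2.7853,0); λ=-1 ⇒ h* = 2.7853.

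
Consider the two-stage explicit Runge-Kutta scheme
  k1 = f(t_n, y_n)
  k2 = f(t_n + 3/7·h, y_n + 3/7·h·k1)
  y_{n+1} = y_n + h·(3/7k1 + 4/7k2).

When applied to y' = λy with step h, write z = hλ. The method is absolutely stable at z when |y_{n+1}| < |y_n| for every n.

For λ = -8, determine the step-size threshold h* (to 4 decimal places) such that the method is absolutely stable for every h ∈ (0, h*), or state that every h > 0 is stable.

On y'=λy, z=hλ:
  k1=λy_n ⇒ h·k1=z·y_n;  k2=λ(1+3/7z)y_n ⇒ h·k2=z(1+3/7z)y_n
  y_{n+1}/y_n = 1 + 3/7z + 4/7z(1+3/7z) = 1 + z + 12/49z²
  so R(z) = 1 + z + 12/49z².

Boundary: |R(x)|=1, x<0.
x=-1.5: |R|=0.0510
R=1: x+12/49x²=0 ⇒ x=−49/12=-4.0833; min R=1−1/(4·12/49)=-0.0208>−1
Confirm numerically:
  x=-1.883: |R|=0.01467 <1
  x=-1.797: |R|=0.00617 <1
  x=-1.692: |R|=0.00911 <1
  x=-4.400: |R|=1.34122 >1
  x=-4.130: |R|=1.04720 >1
Interval (-4.0833, 0).

(-4.0833,0); λ=-8 ⇒ h* = (49/12)/8 = 0.5104.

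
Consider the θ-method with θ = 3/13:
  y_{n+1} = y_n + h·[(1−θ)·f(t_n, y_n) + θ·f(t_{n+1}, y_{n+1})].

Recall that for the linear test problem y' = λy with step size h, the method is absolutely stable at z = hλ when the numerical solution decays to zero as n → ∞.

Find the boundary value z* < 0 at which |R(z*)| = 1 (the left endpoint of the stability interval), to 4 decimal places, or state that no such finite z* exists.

With y'=λy (z=hλ):
  y_{n+1} = y_n + z·[10/13·y_n + 3/13·y_{n+1}] ⇒ (1 − 3/13z)y_{n+1} = (1 + 10/13z)y_n
  R(z) = (1 + 10/13z)/(1 − 3/13z).

Boundary: |R(x)|=1, x<0.
x=-0.73: |R|=0.3752
R=−1: 1+10/13x = −1+3/13x ⇒ -7/13x=2 ⇒ x=2/(-7/13)=-3.7143
Confirm numerically:
  x=-3.140: |R|=0.82070 <1
  x=-2.927: |R|=0.74698 <1
  x=-2.230: |R|=0.47232 <1
  x=-4.202: |R|=1.13333 >1
  x=-4.164: |R|=1.12349 >1
  x=-3.737: |R|=1.00657 >1
So |R|<1 on (-3.7143, 0).

left endpoint -3.7143.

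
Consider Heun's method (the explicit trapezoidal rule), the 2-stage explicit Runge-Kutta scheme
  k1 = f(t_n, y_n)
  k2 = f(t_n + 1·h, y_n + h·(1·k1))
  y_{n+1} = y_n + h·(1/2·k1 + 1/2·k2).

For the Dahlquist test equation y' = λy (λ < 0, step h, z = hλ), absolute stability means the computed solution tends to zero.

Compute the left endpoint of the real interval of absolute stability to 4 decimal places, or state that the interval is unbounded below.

left endpoint -2.0000.

Set f=λy, z=hλ:
  order 2, 2-stage ⇒ R(z)=1+z+z^2/2
  (e.g. R(-0.8)=0.52000, |R|=0.52000)

Find x<0 with |R(x)|<1.
x=-0.8: |R|=0.5200
|R(-1.45)|=0.6013 |R(-1.27)|=0.5364 |R(-0.87)|=0.5085
Bisect:
  x_lo=-2.5196 |R|=1.6546  x_hi=-0.3668 |R|=0.7005
  mid=-1.44319 |R|=0.59821 →hi
  mid=-1.98142 |R|=0.98159 →hi
  mid=-2.25053 |R|=1.28191 →lo
  mid=-2.11597 |R|=1.12270 →lo
  mid=-2.04869 |R|=1.04988 →lo
  mid=-2.01505 |R|=1.01517 →lo
  mid=-1.99824 |R|=0.99824 →hi
  mid=-2.00665 |R|=1.00667 →lo
  mid=-2.00244 |R|=1.00244 →lo
  ...
  [-2.00008,-1.99994] ⇒ x*=-2.0000
Stable set (-2.0000, 0).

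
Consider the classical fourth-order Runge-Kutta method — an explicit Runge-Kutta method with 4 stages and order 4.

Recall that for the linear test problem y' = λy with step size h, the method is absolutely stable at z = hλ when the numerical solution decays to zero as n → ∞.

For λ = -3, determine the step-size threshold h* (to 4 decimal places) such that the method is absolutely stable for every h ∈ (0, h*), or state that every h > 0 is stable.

Set f=λy, z=hλ:
  order 4, 4-stage ⇒ R(z)=1+z+z^2/2+z^3/6+z^4/24
  (e.g. R(-0.68)=0.50770, |R|=0.50770)

Need |R(x)|<1, x<0.
x=-0.68: |R|=0.5077
|R(-3.18)|=1.7775 |R(-1.27)|=0.3034 |R(-1.2)|=0.3184
Bisect:
  x_lo=-3.4911 |R|=2.7004  x_hi=-0.3651 |R|=0.6942
  mid=-1.92807 |R|=0.31188 →hi
  mid=-2.70957 |R|=0.89170 →hi
  mid=-3.10031 |R|=1.58854 →lo
  mid=-2.90494 |R|=1.19589 →lo
  mid=-2.80725 |R|=1.03362 →lo
  mid=-2.75841 |R|=0.96022 →hi
  mid=-2.78283 |R|=0.99629 →hi
  mid=-2.79504 |R|=1.01480 →lo
  mid=-2.78894 |R|=1.00551 →lo
  mid=-2.78588 |R|=1.00089 →lo
  ...
  [-2.78531,-2.78512] ⇒ x*=-2.7853
Interval (-2.7853, 0).

(-2.7853,0); λ=-3 ⇒ h* = 0.9284.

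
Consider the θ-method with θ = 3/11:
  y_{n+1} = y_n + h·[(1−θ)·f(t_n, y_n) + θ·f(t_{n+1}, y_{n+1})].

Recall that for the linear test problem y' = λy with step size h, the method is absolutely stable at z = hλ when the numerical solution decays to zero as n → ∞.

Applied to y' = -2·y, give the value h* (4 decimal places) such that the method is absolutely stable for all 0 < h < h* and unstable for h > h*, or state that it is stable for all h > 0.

(-4.4000,0); λ=-2 ⇒ h* = (22/5)/2 = 2.2000.

Set f=λy, z=hλ:
  y_{n+1} = y_n + z·[8/11·y_n + 3/11·y_{n+1}] ⇒ (1 − 3/11z)y_{n+1} = (1 + 8/11z)y_n
  Hence R(z) = (1 + 8/11z)/(1 − 3/11z).

Solve |R(x)|<1 on ℝ⁻.
x=-1.69: |R|=0.1568
R=−1: 1+8/11x = −1+3/11x ⇒ -5/11x=2 ⇒ x=2/(-5/11)=-4.4000
Confirm numerically:
  x=-3.407: |R|=0.76603 <1
  x=-3.072: |R|=0.67155 <1
  x=-2.126: |R|=0.34572 <1
  x=-4.973: |R|=1.11054 >1
  x=-4.963: |R|=1.10873 >1
  x=-4.846: |R|=1.08732 >1
Stable set (-4.4000, 0).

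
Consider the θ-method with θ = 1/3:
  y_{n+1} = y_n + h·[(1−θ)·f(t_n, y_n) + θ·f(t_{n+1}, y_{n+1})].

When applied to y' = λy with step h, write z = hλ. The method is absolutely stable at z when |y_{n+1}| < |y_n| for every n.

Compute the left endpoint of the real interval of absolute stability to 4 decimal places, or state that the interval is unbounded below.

z* = -6.0000.

Test eqn y'=λy, z=hλ:
  y_{n+1} = y_n + z·[2/3·y_n + 1/3·y_{n+1}] ⇒ (1 − 1/3z)y_{n+1} = (1 + 2/3z)y_n
  ⇒ R(z) = (1 + 2/3z)/(1 − 1/3z).

Solve |R(x)|<1 on ℝ⁻.
x=-0.43: |R|=0.6239
R=−1: 1+2/3x = −1+1/3x ⇒ -1/3x=2 ⇒ x=2/(-1/3)=-6.0000
Confirm numerically:
  x=-5.087: |R|=0.88710 <1
  x=-4.213: |R|=0.75225 <1
  x=-3.169: |R|=0.54109 <1
  x=-6.465: |R|=1.04913 >1
  x=-6.199: |R|=1.02163 >1
Stable set (-6.0000, 0).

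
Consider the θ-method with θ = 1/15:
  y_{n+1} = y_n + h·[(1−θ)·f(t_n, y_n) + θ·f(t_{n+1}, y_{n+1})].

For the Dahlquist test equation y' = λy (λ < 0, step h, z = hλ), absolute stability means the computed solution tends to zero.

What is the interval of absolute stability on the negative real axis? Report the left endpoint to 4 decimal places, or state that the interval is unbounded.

z∈(-2.3077,0).

On y'=λy, z=hλ:
  y_{n+1} = y_n + z·[14/15·y_n + 1/15·y_{n+1}] ⇒ (1 − 1/15z)y_{n+1} = (1 + 14/15z)y_n
  ⇒ R(z) = (1 + 14/15z)/(1 − 1/15z).

Find x<0 with |R(x)|<1.
x=-0.6: |R|=0.4231
R=−1: 1+14/15x = −1+1/15x ⇒ -13/15x=2 ⇒ x=2/(-13/15)=-2.3077
Confirm numerically:
  x=-2.160: |R|=0.88811 <1
  x=-2.042: |R|=0.79732 <1
  x=-1.995: |R|=0.76081 <1
  x=-1.854: |R|=0.65005 <1
  x=-2.826: |R|=1.37799 >1
  x=-2.779: |R|=1.34462 >1
  x=-2.583: |R|=1.20355 >1
Stable set (-2.3077, 0).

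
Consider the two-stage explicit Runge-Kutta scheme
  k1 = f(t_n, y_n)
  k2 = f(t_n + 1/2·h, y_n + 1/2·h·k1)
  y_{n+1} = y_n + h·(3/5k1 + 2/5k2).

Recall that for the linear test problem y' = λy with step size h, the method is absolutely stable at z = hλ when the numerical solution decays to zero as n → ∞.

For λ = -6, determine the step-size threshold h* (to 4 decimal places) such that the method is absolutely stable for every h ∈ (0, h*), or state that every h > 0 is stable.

(-5.0000,0); λ=-6 ⇒ h* = (5)/6 = 0.8333.

With y'=λy (z=hλ):
  k1=λy_n ⇒ h·k1=z·y_n;  k2=λ(1+1/2z)y_n ⇒ h·k2=z(1+1/2z)y_n
  y_{n+1}/y_n = 1 + 3/5z + 2/5z(1+1/2z) = 1 + z + 1/5z²
  ⇒ R(z) = 1 + z + 1/5z².

Boundary: |R(x)|=1, x<0.
x=-1.64: |R|=0.1021
R=1: x+1/5x²=0 ⇒ x=−5=-5.0000; min R=1−1/(4·1/5)=-0.2500>−1
Confirm numerically:
  x=-4.051: |R|=0.23112 <1
  x=-2.431: |R|=0.24905 <1
  x=-2.231: |R|=0.23553 <1
  x=-5.461: |R|=1.50350 >1
  x=-5.166: |R|=1.17151 >1
  x=-5.021: |R|=1.02109 >1
So |R|<1 on (-5.0000, 0).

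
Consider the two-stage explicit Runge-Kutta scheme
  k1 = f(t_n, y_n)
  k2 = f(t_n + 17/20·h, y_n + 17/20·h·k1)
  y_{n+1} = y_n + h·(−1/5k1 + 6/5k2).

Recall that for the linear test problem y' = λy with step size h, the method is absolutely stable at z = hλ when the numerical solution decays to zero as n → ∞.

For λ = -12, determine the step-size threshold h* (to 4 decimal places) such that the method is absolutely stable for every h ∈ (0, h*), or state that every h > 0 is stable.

Test eqn y'=λy, z=hλ:
  k1=λy_n ⇒ h·k1=z·y_n;  k2=λ(1+17/20z)y_n ⇒ h·k2=z(1+17/20z)y_n
  y_{n+1}/y_n = 1 − 1/5z + 6/5z(1+17/20z) = 1 + z + 51/50z²
  ⇒ R(z) = 1 + z + 51/50z².

Solve |R(x)|<1 on ℝ⁻.
x=-0.98: |R|=0.9996
R=1: x+51/50x²=0 ⇒ x=−50/51=-0.9804; min R=1−1/(4·51/50)=0.7549>−1
Confirm numerically:
  x=-0.933: |R|=0.95490 <1
  x=-0.803: |R|=0.85471 <1
  x=-0.621: |R|=0.77235 <1
  x=-1.303: |R|=1.42877 >1
  x=-1.112: |R|=1.14927 >1
So |R|<1 on (-0.9804, 0).

(-0.9804,0); λ=-12 ⇒ h* = (50/51)/12 = 0.0817.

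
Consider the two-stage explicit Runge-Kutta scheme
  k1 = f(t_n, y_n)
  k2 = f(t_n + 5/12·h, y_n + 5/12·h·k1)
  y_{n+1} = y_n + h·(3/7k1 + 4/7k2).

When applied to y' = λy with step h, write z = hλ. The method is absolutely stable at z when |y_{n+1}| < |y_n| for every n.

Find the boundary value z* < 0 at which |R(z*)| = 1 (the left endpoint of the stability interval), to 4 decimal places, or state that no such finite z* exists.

z* = -4.2000.

Set f=λy, z=hλ:
  k1=λy_n ⇒ h·k1=z·y_n;  k2=λ(1+5/12z)y_n ⇒ h·k2=z(1+5/12z)y_n
  y_{n+1}/y_n = 1 + 3/7z + 4/7z(1+5/12z) = 1 + z + 5/21z²
  R(z) = 1 + z + 5/21z².

Solve |R(x)|<1 on ℝ⁻.
x=-1.27: |R|=0.1140
R=1: x+5/21x²=0 ⇒ x=−21/5=-4.2000; min R=1−1/(4·5/21)=-0.0500>−1
Confirm numerically:
  x=-3.173: |R|=0.22413 <1
  x=-2.714: |R|=0.03976 <1
  x=-2.415: |R|=0.02638 <1
  x=-4.757: |R|=1.63087 >1
  x=-4.664: |R|=1.51526 >1
  x=-4.514: |R|=1.33748 >1
So |R|<1 on (-4.2000, 0).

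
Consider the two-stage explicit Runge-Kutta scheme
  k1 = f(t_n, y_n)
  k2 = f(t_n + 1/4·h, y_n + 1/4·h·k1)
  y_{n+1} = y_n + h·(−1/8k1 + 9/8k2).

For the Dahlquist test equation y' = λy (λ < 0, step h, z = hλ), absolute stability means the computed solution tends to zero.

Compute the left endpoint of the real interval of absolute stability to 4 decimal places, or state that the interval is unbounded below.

With y'=λy (z=hλ):
  k1=λy_n ⇒ h·k1=z·y_n;  k2=λ(1+1/4z)y_n ⇒ h·k2=z(1+1/4z)y_n
  y_{n+1}/y_n = 1 − 1/8z + 9/8z(1+1/4z) = 1 + z + 9/32z²
  Hence R(z) = 1 + z + 9/32z².

Boundary: |R(x)|=1, x<0.
x=-0.83: |R|=0.3638
R=1: x+9/32x²=0 ⇒ x=−32/9=-3.5556; min R=1−1/(4·9/32)=0.1111>−1
Confirm numerically:
  x=-3.295: |R|=0.75854 <1
  x=-1.778: |R|=0.11111 <1
  x=-1.530: |R|=0.12838 <1
  x=-4.089: |R|=1.61348 >1
  x=-4.019: |R|=1.52385 >1
Interval (-3.5556, 0).

left endpoint -3.5556.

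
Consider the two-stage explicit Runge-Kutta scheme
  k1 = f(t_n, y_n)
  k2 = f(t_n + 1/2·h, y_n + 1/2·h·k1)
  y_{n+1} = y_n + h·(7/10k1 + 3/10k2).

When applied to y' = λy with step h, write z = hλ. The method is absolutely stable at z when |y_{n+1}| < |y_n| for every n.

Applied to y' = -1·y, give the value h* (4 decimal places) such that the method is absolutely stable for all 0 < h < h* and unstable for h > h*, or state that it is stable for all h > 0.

(-6.6667,0); λ=-1 ⇒ h* = (20/3)/1 = 6.6667.

Set f=λy, z=hλ:
  k1=λy_n ⇒ h·k1=z·y_n;  k2=λ(1+1/2z)y_n ⇒ h·k2=z(1+1/2z)y_n
  y_{n+1}/y_n = 1 + 7/10z + 3/10z(1+1/2z) = 1 + z + 3/20z²
  Hence R(z) = 1 + z + 3/20z².

Boundary: |R(x)|=1, x<0.
x=-1.29: |R|=0.0404
R=1: x+3/20x²=0 ⇒ x=−20/3=-6.6667; min R=1−1/(4·3/20)=-0.6667>−1
Confirm numerically:
  x=-6.429: |R|=0.77081 <1
  x=-4.425: |R|=0.48791 <1
  x=-4.119: |R|=0.57408 <1
  x=-2.712: |R|=0.60876 <1
  x=-6.728: |R|=1.06190 >1
  x=-6.714: |R|=1.04767 >1
So |R|<1 on (-6.6667, 0).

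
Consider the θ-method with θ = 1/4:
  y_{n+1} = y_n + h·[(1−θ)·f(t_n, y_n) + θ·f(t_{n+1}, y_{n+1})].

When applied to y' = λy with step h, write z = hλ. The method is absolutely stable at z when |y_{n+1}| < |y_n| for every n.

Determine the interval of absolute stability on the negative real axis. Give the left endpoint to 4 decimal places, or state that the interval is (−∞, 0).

With y'=λy (z=hλ):
  y_{n+1} = y_n + z·[3/4·y_n + 1/4·y_{n+1}] ⇒ (1 − 1/4z)y_{n+1} = (1 + 3/4z)y_n
  R(z) = (1 + 3/4z)/(1 − 1/4z).

Boundary: |R(x)|=1, x<0.
x=-1.41: |R|=0.0425
R=−1: 1+3/4x = −1+1/4x ⇒ -1/2x=2 ⇒ x=2/(-1/2)=-4.0000
Confirm numerically:
  x=-3.697: |R|=0.92127 <1
  x=-3.284: |R|=0.80340 <1
  x=-3.278: |R|=0.80159 <1
  x=-2.271: |R|=0.44857 <1
  x=-4.577: |R|=1.13455 >1
  x=-4.552: |R|=1.12909 >1
Interval (-4.0000, 0).

z∈(-4.0000,0).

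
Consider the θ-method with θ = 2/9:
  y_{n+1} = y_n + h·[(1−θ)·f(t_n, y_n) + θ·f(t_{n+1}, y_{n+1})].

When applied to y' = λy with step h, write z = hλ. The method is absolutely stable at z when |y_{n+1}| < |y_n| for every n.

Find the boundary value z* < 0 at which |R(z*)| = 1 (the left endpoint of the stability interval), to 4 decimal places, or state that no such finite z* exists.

With y'=λy (z=hλ):
  y_{n+1} = y_n + z·[7/9·y_n + 2/9·y_{n+1}] ⇒ (1 − 2/9z)y_{n+1} = (1 + 7/9z)y_n
  ⇒ R(z) = (1 + 7/9z)/(1 − 2/9z).

Solve |R(x)|<1 on ℝ⁻.
x=-0.85: |R|=0.2850
R=−1: 1+7/9x = −1+2/9x ⇒ -5/9x=2 ⇒ x=2/(-5/9)=-3.6000
Confirm numerically:
  x=-2.889: |R|=0.75944 <1
  x=-2.862: |R|=0.74939 <1
  x=-1.749: |R|=0.25948 <1
  x=-3.879: |R|=1.08324 >1
  x=-3.870: |R|=1.08065 >1
  x=-3.722: |R|=1.03710 >1
Interval (-3.6000, 0).

z* = -3.6000.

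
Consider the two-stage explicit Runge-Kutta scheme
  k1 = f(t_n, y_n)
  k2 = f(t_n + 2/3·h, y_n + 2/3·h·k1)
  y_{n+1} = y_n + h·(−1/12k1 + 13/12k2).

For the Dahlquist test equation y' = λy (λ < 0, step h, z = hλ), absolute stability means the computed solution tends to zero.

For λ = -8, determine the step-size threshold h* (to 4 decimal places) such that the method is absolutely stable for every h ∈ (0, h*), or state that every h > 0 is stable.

On y'=λy, z=hλ:
  k1=λy_n ⇒ h·k1=z·y_n;  k2=λ(1+2/3z)y_n ⇒ h·k2=z(1+2/3z)y_n
  y_{n+1}/y_n = 1 − 1/12z + 13/12z(1+2/3z) = 1 + z + 13/18z²
  R(z) = 1 + z + 13/18z².

Boundary: |R(x)|=1, x<0.
x=-1.78: |R|=1.5083
R=1: x+13/18x²=0 ⇒ x=−18/13=-1.3846; min R=1−1/(4·13/18)=0.6538>−1
Confirm numerically:
  x=-1.193: |R|=0.83490 <1
  x=-0.927: |R|=0.69363 <1
  x=-0.868: |R|=0.67614 <1
  x=-1.925: |R|=1.75128 >1
  x=-1.828: |R|=1.58537 >1
  x=-1.687: |R|=1.36842 >1
Interval (-1.3846, 0).

(-1.3846,0); λ=-8 ⇒ h* = (18/13)/8 = 0.1731.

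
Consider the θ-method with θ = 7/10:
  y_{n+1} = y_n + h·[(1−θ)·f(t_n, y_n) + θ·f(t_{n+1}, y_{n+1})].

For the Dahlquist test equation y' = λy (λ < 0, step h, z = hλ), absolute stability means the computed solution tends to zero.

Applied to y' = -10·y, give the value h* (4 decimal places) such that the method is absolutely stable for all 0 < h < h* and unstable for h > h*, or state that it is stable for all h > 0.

interval (−∞, 0). Any h>0 works for λ=-10.

Test eqn y'=λy, z=hλ:
  y_{n+1} = y_n + z·[3/10·y_n + 7/10·y_{n+1}] ⇒ (1 − 7/10z)y_{n+1} = (1 + 3/10z)y_n
  Hence R(z) = (1 + 3/10z)/(1 − 7/10z).

Solve |R(x)|<1 on ℝ⁻.
x=-0.82: |R|=0.4790
x=-2: |R|=0.1667
x=-10: |R|=0.2500
x=-100: |R|=0.4085
θ=7/10≥1/2 ⇒ |1+3/10x|<|1−7/10x| ∀x<0 ⇒ stable on all of ℝ⁻.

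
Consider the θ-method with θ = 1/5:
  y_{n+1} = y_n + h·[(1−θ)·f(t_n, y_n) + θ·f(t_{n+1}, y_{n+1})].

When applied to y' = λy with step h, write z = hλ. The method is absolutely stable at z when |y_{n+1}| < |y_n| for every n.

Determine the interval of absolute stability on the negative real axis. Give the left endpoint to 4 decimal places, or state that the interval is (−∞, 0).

(-3.3333, 0).

On y'=λy, z=hλ:
  y_{n+1} = y_n + z·[4/5·y_n + 1/5·y_{n+1}] ⇒ (1 − 1/5z)y_{n+1} = (1 + 4/5z)y_n
  ⇒ R(z) = (1 + 4/5z)/(1 − 1/5z).

Need |R(x)|<1, x<0.
x=-1.06: |R|=0.1254
R=−1: 1+4/5x = −1+1/5x ⇒ -3/5x=2 ⇒ x=2/(-3/5)=-3.3333
Confirm numerically:
  x=-2.857: |R|=0.81812 <1
  x=-2.533: |R|=0.68127 <1
  x=-1.669: |R|=0.25131 <1
  x=-3.932: |R|=1.20107 >1
  x=-3.925: |R|=1.19888 >1
Interval (-3.3333, 0).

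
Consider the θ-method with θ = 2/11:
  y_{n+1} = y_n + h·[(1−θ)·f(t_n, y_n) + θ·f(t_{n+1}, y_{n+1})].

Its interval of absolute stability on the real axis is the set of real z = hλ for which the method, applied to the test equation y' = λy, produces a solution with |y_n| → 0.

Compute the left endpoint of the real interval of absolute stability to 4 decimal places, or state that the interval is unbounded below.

Test eqn y'=λy, z=hλ:
  y_{n+1} = y_n + z·[9/11·y_n + 2/11·y_{n+1}] ⇒ (1 − 2/11z)y_{n+1} = (1 + 9/11z)y_n
  so R(z) = (1 + 9/11z)/(1 − 2/11z).

Boundary: |R(x)|=1, x<0.
x=-0.9: |R|=0.2266
R=−1: 1+9/11x = −1+2/11x ⇒ -7/11x=2 ⇒ x=2/(-7/11)=-3.1429
Confirm numerically:
  x=-2.723: |R|=0.82129 <1
  x=-2.437: |R|=0.68874 <1
  x=-1.949: |R|=0.43905 <1
  x=-3.375: |R|=1.09155 >1
  x=-3.234: |R|=1.03652 >1
So |R|<1 on (-3.1429, 0).

left endpoint -3.1429.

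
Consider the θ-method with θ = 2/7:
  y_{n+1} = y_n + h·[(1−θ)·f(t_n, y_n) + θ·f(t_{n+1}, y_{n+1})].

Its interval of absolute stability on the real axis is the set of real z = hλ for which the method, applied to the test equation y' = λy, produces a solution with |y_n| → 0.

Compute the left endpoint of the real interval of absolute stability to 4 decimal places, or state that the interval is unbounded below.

z* = -4.6667.

Set f=λy, z=hλ:
  y_{n+1} = y_n + z·[5/7·y_n + 2/7·y_{n+1}] ⇒ (1 − 2/7z)y_{n+1} = (1 + 5/7z)y_n
  R(z) = (1 + 5/7z)/(1 − 2/7z).

Solve |R(x)|<1 on ℝ⁻.
x=-0.53: |R|=0.5397
R=−1: 1+5/7x = −1+2/7x ⇒ -3/7x=2 ⇒ x=2/(-3/7)=-4.6667
Confirm numerically:
  x=-4.428: |R|=0.95484 <1
  x=-4.258: |R|=0.92098 <1
  x=-3.944: |R|=0.85438 <1
  x=-5.024: |R|=1.06288 >1
  x=-4.926: |R|=1.04617 >1
  x=-4.832: |R|=1.02976 >1
Stable set (-4.6667, 0).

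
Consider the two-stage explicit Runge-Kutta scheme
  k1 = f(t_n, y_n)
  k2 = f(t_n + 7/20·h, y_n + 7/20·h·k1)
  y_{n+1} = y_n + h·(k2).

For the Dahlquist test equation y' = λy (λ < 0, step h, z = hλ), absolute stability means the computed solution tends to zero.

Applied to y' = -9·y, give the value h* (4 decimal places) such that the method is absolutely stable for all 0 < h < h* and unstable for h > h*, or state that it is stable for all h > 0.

(-2.8571,0); λ=-9 ⇒ h* = (20/7)/9 = 0.3175.

Test eqn y'=λy, z=hλ:
  k1=λy_n ⇒ h·k1=z·y_n;  k2=λ(1+7/20z)y_n ⇒ h·k2=z(1+7/20z)y_n
  y_{n+1}/y_n = 1 + z(1+7/20z) = 1 + z + 7/20z²
  Hence R(z) = 1 + z + 7/20z².

Boundary: |R(x)|=1, x<0.
x=-1.42: |R|=0.2857
R=1: x+7/20x²=0 ⇒ x=−20/7=-2.8571; min R=1−1/(4·7/20)=0.2857>−1
Confirm numerically:
  x=-2.600: |R|=0.76600 <1
  x=-1.562: |R|=0.29195 <1
  x=-1.223: |R|=0.30051 <1
  x=-3.409: |R|=1.65845 >1
  x=-3.368: |R|=1.60220 >1
Stable set (-2.8571, 0).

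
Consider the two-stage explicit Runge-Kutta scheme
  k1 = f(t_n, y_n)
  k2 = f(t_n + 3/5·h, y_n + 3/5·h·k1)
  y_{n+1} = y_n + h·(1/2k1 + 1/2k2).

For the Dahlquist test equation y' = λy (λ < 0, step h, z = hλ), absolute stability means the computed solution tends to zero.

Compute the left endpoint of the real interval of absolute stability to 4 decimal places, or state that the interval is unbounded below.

z* = -3.3333.

Set f=λy, z=hλ:
  k1=λy_n ⇒ h·k1=z·y_n;  k2=λ(1+3/5z)y_n ⇒ h·k2=z(1+3/5z)y_n
  y_{n+1}/y_n = 1 + 1/2z + 1/2z(1+3/5z) = 1 + z + 3/10z²
  ⇒ R(z) = 1 + z + 3/10z².

Boundary: |R(x)|=1, x<0.
x=-0.54: |R|=0.5475
R=1: x+3/10x²=0 ⇒ x=−10/3=-3.3333; min R=1−1/(4·3/10)=0.1667>−1
Confirm numerically:
  x=-2.836: |R|=0.57687 <1
  x=-2.748: |R|=0.51745 <1
  x=-2.243: |R|=0.26631 <1
  x=-2.093: |R|=0.22119 <1
  x=-3.752: |R|=1.47125 >1
  x=-3.568: |R|=1.25119 >1
  x=-3.437: |R|=1.10689 >1
So |R|<1 on (-3.3333, 0).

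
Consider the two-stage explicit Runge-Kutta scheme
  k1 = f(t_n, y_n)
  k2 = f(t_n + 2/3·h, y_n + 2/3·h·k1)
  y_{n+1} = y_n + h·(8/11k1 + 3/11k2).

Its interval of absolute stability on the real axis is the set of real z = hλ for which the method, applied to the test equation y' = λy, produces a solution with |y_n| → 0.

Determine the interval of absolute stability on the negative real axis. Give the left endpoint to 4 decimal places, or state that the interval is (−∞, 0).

Test eqn y'=λy, z=hλ:
  k1=λy_n ⇒ h·k1=z·y_n;  k2=λ(1+2/3z)y_n ⇒ h·k2=z(1+2/3z)y_n
  y_{n+1}/y_n = 1 + 8/11z + 3/11z(1+2/3z) = 1 + z + 2/11z²
  ⇒ R(z) = 1 + z + 2/11z².

Need |R(x)|<1, x<0.
x=-0.7: |R|=0.3891
R=1: x+2/11x²=0 ⇒ x=−11/2=-5.5000; min R=1−1/(4·2/11)=-0.3750>−1
Confirm numerically:
  x=-4.990: |R|=0.53729 <1
  x=-4.231: |R|=0.02379 <1
  x=-4.039: |R|=0.07291 <1
  x=-5.676: |R|=1.18163 >1
  x=-5.628: |R|=1.13098 >1
  x=-5.570: |R|=1.07089 >1
So |R|<1 on (-5.5000, 0).

z∈(-5.5000,0).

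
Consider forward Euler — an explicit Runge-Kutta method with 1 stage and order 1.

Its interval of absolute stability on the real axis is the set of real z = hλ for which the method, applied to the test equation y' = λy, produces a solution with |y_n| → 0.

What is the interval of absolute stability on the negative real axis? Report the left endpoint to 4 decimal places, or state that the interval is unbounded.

Test eqn y'=λy, z=hλ:
  order 1, 1-stage ⇒ R(z)=1+z
  (e.g. R(-0.38)=0.62000, |R|=0.62000)

Need |R(x)|<1, x<0.
x=-0.38: |R|=0.6200
|R(-1.84)|=0.8400 |R(-1.08)|=0.0800 |R(-0.62)|=0.3800
Bisect:
  x_lo=-2.3796 |R|=1.3796  x_hi=-0.1782 |R|=0.8218
  mid=-1.27891 |R|=0.27891 →hi
  mid=-1.82926 |R|=0.82926 →hi
  mid=-2.10444 |R|=1.10444 →lo
  mid=-1.96685 |R|=0.96685 →hi
  mid=-2.03564 |R|=1.03564 →lo
  mid=-2.00125 |R|=1.00125 →lo
  mid=-1.98405 |R|=0.98405 →hi
  mid=-1.99265 |R|=0.99265 →hi
  ...
  [-2.00004,-1.99990] ⇒ x*=-2.0000
Stable set (-2.0000, 0).

(-2.0000, 0).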